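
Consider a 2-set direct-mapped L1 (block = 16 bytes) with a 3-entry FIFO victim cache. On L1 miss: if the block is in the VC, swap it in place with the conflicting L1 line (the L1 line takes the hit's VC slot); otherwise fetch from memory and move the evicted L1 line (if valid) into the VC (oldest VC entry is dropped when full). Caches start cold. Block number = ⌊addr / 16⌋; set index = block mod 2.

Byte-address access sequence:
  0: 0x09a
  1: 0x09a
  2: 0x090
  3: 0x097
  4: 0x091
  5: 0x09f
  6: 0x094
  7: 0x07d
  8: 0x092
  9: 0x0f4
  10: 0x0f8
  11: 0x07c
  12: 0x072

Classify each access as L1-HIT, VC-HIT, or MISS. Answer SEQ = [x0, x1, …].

SEQ = [MISS, L1-HIT, L1-HIT, L1-HIT, L1-HIT, L1-HIT, L1-HIT, MISS, VC-HIT, MISS, L1-HIT, VC-HIT, L1-HIT]

#0 0x9a→b9/s1 MISS; vc=[]
#1 0x9a→b9/s1 L1-HIT; vc=[]
#2 0x90→b9/s1 L1-HIT; vc=[]
#3 0x97→b9/s1 L1-HIT; vc=[]
#4 0x91→b9/s1 L1-HIT; vc=[]
#5 0x9f→b9/s1 L1-HIT; vc=[]
#6 0x94→b9/s1 L1-HIT; vc=[]
#7 0x7d→b7/s1 MISS; vc=[9]
#8 0x92→b9/s1 VC-HIT; vc=[7]
#9 0xf4→b15/s1 MISS; vc=[7,9]
#10 0xf8→b15/s1 L1-HIT; vc=[7,9]
#11 0x7c→b7/s1 VC-HIT; vc=[15,9]
#12 0x72→b7/s1 L1-HIT; vc=[15,9]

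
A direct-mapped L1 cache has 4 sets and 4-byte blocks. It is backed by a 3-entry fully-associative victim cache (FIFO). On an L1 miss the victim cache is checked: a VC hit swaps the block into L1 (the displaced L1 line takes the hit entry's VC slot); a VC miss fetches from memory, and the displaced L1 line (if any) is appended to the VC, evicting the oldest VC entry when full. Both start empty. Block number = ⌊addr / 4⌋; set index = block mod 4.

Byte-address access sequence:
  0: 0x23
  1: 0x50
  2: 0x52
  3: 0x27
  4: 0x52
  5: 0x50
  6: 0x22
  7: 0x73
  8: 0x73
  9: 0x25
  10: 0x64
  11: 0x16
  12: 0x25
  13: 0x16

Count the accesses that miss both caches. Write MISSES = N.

MISSES = 6

0: 0x23 (blk 8, set 0) → MISS  vc=[]
1: 0x50 (blk 20, set 0) → MISS  vc=[8]
2: 0x52 (blk 20, set 0) → L1-HIT  vc=[8]
3: 0x27 (blk 9, set 1) → MISS  vc=[8]
4: 0x52 (blk 20, set 0) → L1-HIT  vc=[8]
5: 0x50 (blk 20, set 0) → L1-HIT  vc=[8]
6: 0x22 (blk 8, set 0) → VC-HIT  vc=[20]
7: 0x73 (blk 28, set 0) → MISS  vc=[20, 8]
8: 0x73 (blk 28, set 0) → L1-HIT  vc=[20, 8]
9: 0x25 (blk 9, set 1) → L1-HIT  vc=[20, 8]
10: 0x64 (blk 25, set 1) → MISS  vc=[20, 8, 9]
11: 0x16 (blk 5, set 1) → MISS  vc=[8, 9, 25]
12: 0x25 (blk 9, set 1) → VC-HIT  vc=[8, 5, 25]
13: 0x16 (blk 5, set 1) → VC-HIT  vc=[8, 9, 25]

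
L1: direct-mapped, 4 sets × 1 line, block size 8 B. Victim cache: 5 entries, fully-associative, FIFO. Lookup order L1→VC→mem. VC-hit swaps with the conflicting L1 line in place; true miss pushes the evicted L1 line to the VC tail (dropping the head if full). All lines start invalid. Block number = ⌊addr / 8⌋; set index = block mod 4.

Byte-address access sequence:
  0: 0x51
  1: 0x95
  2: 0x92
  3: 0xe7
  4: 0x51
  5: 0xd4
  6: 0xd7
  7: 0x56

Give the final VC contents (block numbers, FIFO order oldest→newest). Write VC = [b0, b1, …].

  [0] addr=0x51 blk=10 s=2: MISS | VC []
  [1] addr=0x95 blk=18 s=2: MISS | VC [10]
  [2] addr=0x92 blk=18 s=2: L1-HIT | VC [10]
  [3] addr=0xe7 blk=28 s=0: MISS | VC [10]
  [4] addr=0x51 blk=10 s=2: VC-HIT | VC [18]
  [5] addr=0xd4 blk=26 s=2: MISS | VC [18, 10]
  [6] addr=0xd7 blk=26 s=2: L1-HIT | VC [18, 10]
  [7] addr=0x56 blk=10 s=2: VC-HIT | VC [18, 26]

VC = [18, 26]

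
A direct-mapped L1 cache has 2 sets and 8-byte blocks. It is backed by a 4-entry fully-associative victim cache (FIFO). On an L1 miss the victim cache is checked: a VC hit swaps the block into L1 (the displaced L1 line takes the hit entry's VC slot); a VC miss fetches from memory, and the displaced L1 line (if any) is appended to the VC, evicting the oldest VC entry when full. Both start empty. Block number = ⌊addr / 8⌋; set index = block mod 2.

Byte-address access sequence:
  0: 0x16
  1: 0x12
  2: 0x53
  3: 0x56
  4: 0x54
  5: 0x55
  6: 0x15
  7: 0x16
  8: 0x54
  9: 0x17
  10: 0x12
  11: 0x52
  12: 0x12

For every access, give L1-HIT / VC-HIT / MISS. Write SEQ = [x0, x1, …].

SEQ = [MISS, L1-HIT, MISS, L1-HIT, L1-HIT, L1-HIT, VC-HIT, L1-HIT, VC-HIT, VC-HIT, L1-HIT, VC-HIT, VC-HIT]

#0 0x16→b2/s0 MISS; vc=[]
#1 0x12→b2/s0 L1-HIT; vc=[]
#2 0x53→b10/s0 MISS; vc=[2]
#3 0x56→b10/s0 L1-HIT; vc=[2]
#4 0x54→b10/s0 L1-HIT; vc=[2]
#5 0x55→b10/s0 L1-HIT; vc=[2]
#6 0x15→b2/s0 VC-HIT; vc=[10]
#7 0x16→b2/s0 L1-HIT; vc=[10]
#8 0x54→b10/s0 VC-HIT; vc=[2]
#9 0x17→b2/s0 VC-HIT; vc=[10]
#10 0x12→b2/s0 L1-HIT; vc=[10]
#11 0x52→b10/s0 VC-HIT; vc=[2]
#12 0x12→b2/s0 VC-HIT; vc=[10]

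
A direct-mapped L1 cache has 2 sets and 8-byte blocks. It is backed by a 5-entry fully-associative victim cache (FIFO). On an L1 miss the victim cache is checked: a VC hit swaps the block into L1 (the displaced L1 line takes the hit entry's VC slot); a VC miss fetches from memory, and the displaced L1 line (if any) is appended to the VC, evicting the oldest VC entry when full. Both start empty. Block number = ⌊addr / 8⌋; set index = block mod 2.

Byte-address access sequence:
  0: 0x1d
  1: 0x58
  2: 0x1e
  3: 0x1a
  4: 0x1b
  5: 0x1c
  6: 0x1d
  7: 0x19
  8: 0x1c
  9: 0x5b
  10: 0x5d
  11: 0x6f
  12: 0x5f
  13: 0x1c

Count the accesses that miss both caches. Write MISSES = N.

  [0] addr=0x1d blk=3 s=1: MISS | VC []
  [1] addr=0x58 blk=11 s=1: MISS | VC [3]
  [2] addr=0x1e blk=3 s=1: VC-HIT | VC [11]
  [3] addr=0x1a blk=3 s=1: L1-HIT | VC [11]
  [4] addr=0x1b blk=3 s=1: L1-HIT | VC [11]
  [5] addr=0x1c blk=3 s=1: L1-HIT | VC [11]
  [6] addr=0x1d blk=3 s=1: L1-HIT | VC [11]
  [7] addr=0x19 blk=3 s=1: L1-HIT | VC [11]
  [8] addr=0x1c blk=3 s=1: L1-HIT | VC [11]
  [9] addr=0x5b blk=11 s=1: VC-HIT | VC [3]
  [10] addr=0x5d blk=11 s=1: L1-HIT | VC [3]
  [11] addr=0x6f blk=13 s=1: MISS | VC [3, 11]
  [12] addr=0x5f blk=11 s=1: VC-HIT | VC [3, 13]
  [13] addr=0x1c blk=3 s=1: VC-HIT | VC [11, 13]

MISSES = 3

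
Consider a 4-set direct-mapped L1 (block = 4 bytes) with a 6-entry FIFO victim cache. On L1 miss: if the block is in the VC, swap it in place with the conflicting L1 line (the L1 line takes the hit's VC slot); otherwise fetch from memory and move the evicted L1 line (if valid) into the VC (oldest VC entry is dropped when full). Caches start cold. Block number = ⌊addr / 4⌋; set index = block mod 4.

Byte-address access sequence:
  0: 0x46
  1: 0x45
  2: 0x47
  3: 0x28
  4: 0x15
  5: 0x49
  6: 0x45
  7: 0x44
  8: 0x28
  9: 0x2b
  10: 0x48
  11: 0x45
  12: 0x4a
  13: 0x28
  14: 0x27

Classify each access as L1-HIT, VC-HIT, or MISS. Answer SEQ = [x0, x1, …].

  [0] addr=0x46 blk=17 s=1: MISS | VC []
  [1] addr=0x45 blk=17 s=1: L1-HIT | VC []
  [2] addr=0x47 blk=17 s=1: L1-HIT | VC []
  [3] addr=0x28 blk=10 s=2: MISS | VC []
  [4] addr=0x15 blk=5 s=1: MISS | VC [17]
  [5] addr=0x49 blk=18 s=2: MISS | VC [17, 10]
  [6] addr=0x45 blk=17 s=1: VC-HIT | VC [5, 10]
  [7] addr=0x44 blk=17 s=1: L1-HIT | VC [5, 10]
  [8] addr=0x28 blk=10 s=2: VC-HIT | VC [5, 18]
  [9] addr=0x2b blk=10 s=2: L1-HIT | VC [5, 18]
  [10] addr=0x48 blk=18 s=2: VC-HIT | VC [5, 10]
  [11] addr=0x45 blk=17 s=1: L1-HIT | VC [5, 10]
  [12] addr=0x4a blk=18 s=2: L1-HIT | VC [5, 10]
  [13] addr=0x28 blk=10 s=2: VC-HIT | VC [5, 18]
  [14] addr=0x27 blk=9 s=1: MISS | VC [5, 18, 17]

SEQ = [MISS, L1-HIT, L1-HIT, MISS, MISS, MISS, VC-HIT, L1-HIT, VC-HIT, L1-HIT, VC-HIT, L1-HIT, L1-HIT, VC-HIT, MISS]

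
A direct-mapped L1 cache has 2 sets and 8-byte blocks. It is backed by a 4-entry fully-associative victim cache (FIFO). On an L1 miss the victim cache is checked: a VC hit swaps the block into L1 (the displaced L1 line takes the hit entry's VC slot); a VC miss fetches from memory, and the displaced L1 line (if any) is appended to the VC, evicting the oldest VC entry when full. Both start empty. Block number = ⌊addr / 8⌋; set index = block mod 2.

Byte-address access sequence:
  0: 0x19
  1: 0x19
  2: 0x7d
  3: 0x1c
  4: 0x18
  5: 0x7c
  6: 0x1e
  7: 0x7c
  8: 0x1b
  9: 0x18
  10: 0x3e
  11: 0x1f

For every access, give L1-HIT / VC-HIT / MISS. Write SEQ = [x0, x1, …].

SEQ = [MISS, L1-HIT, MISS, VC-HIT, L1-HIT, VC-HIT, VC-HIT, VC-HIT, VC-HIT, L1-HIT, MISS, VC-HIT]

  [0] addr=0x19 blk=3 s=1: MISS | VC []
  [1] addr=0x19 blk=3 s=1: L1-HIT | VC []
  [2] addr=0x7d blk=15 s=1: MISS | VC [3]
  [3] addr=0x1c blk=3 s=1: VC-HIT | VC [15]
  [4] addr=0x18 blk=3 s=1: L1-HIT | VC [15]
  [5] addr=0x7c blk=15 s=1: VC-HIT | VC [3]
  [6] addr=0x1e blk=3 s=1: VC-HIT | VC [15]
  [7] addr=0x7c blk=15 s=1: VC-HIT | VC [3]
  [8] addr=0x1b blk=3 s=1: VC-HIT | VC [15]
  [9] addr=0x18 blk=3 s=1: L1-HIT | VC [15]
  [10] addr=0x3e blk=7 s=1: MISS | VC [15, 3]
  [11] addr=0x1f blk=3 s=1: VC-HIT | VC [15, 7]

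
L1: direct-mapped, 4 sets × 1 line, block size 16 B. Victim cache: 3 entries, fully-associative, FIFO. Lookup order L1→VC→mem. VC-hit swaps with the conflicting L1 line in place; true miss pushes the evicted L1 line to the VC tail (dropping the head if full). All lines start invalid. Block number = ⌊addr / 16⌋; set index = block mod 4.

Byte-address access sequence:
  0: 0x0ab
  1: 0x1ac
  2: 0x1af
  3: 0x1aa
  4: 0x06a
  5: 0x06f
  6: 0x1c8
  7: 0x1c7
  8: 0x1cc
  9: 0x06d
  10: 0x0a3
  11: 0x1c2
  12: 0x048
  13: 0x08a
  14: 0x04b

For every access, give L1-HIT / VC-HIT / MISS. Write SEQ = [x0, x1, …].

#0 0xab→b10/s2 MISS; vc=[]
#1 0x1ac→b26/s2 MISS; vc=[10]
#2 0x1af→b26/s2 L1-HIT; vc=[10]
#3 0x1aa→b26/s2 L1-HIT; vc=[10]
#4 0x6a→b6/s2 MISS; vc=[10,26]
#5 0x6f→b6/s2 L1-HIT; vc=[10,26]
#6 0x1c8→b28/s0 MISS; vc=[10,26]
#7 0x1c7→b28/s0 L1-HIT; vc=[10,26]
#8 0x1cc→b28/s0 L1-HIT; vc=[10,26]
#9 0x6d→b6/s2 L1-HIT; vc=[10,26]
#10 0xa3→b10/s2 VC-HIT; vc=[6,26]
#11 0x1c2→b28/s0 L1-HIT; vc=[6,26]
#12 0x48→b4/s0 MISS; vc=[6,26,28]
#13 0x8a→b8/s0 MISS; vc=[26,28,4]
#14 0x4b→b4/s0 VC-HIT; vc=[26,28,8]

SEQ = [MISS, MISS, L1-HIT, L1-HIT, MISS, L1-HIT, MISS, L1-HIT, L1-HIT, L1-HIT, VC-HIT, L1-HIT, MISS, MISS, VC-HIT]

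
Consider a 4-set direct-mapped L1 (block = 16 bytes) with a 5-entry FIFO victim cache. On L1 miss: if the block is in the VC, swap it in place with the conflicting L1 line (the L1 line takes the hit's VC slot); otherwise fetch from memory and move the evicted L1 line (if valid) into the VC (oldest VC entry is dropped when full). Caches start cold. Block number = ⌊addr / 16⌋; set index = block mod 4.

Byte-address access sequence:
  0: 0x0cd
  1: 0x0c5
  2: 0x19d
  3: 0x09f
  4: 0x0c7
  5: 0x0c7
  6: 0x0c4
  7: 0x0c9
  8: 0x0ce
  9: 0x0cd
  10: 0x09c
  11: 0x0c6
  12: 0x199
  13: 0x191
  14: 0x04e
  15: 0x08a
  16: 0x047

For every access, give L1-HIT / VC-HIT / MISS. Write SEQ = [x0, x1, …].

  [0] addr=0xcd blk=12 s=0: MISS | VC []
  [1] addr=0xc5 blk=12 s=0: L1-HIT | VC []
  [2] addr=0x19d blk=25 s=1: MISS | VC []
  [3] addr=0x9f blk=9 s=1: MISS | VC [25]
  [4] addr=0xc7 blk=12 s=0: L1-HIT | VC [25]
  [5] addr=0xc7 blk=12 s=0: L1-HIT | VC [25]
  [6] addr=0xc4 blk=12 s=0: L1-HIT | VC [25]
  [7] addr=0xc9 blk=12 s=0: L1-HIT | VC [25]
  [8] addr=0xce blk=12 s=0: L1-HIT | VC [25]
  [9] addr=0xcd blk=12 s=0: L1-HIT | VC [25]
  [10] addr=0x9c blk=9 s=1: L1-HIT | VC [25]
  [11] addr=0xc6 blk=12 s=0: L1-HIT | VC [25]
  [12] addr=0x199 blk=25 s=1: VC-HIT | VC [9]
  [13] addr=0x191 blk=25 s=1: L1-HIT | VC [9]
  [14] addr=0x4e blk=4 s=0: MISS | VC [9, 12]
  [15] addr=0x8a blk=8 s=0: MISS | VC [9, 12, 4]
  [16] addr=0x47 blk=4 s=0: VC-HIT | VC [9, 12, 8]

SEQ = [MISS, L1-HIT, MISS, MISS, L1-HIT, L1-HIT, L1-HIT, L1-HIT, L1-HIT, L1-HIT, L1-HIT, L1-HIT, VC-HIT, L1-HIT, MISS, MISS, VC-HIT]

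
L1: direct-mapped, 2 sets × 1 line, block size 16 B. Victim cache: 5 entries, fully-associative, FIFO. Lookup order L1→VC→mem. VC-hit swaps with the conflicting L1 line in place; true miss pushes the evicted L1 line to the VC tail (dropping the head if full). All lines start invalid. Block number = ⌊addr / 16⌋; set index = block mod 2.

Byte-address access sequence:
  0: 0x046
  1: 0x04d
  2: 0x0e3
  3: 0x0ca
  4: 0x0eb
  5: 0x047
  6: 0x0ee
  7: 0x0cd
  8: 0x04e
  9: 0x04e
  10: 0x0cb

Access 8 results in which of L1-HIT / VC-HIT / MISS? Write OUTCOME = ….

OUTCOME = VC-HIT

0: 0x46 (blk 4, set 0) → MISS  vc=[]
1: 0x4d (blk 4, set 0) → L1-HIT  vc=[]
2: 0xe3 (blk 14, set 0) → MISS  vc=[4]
3: 0xca (blk 12, set 0) → MISS  vc=[4, 14]
4: 0xeb (blk 14, set 0) → VC-HIT  vc=[4, 12]
5: 0x47 (blk 4, set 0) → VC-HIT  vc=[14, 12]
6: 0xee (blk 14, set 0) → VC-HIT  vc=[4, 12]
7: 0xcd (blk 12, set 0) → VC-HIT  vc=[4, 14]
8: 0x4e (blk 4, set 0) → VC-HIT  vc=[12, 14]
9: 0x4e (blk 4, set 0) → L1-HIT  vc=[12, 14]
10: 0xcb (blk 12, set 0) → VC-HIT  vc=[4, 14]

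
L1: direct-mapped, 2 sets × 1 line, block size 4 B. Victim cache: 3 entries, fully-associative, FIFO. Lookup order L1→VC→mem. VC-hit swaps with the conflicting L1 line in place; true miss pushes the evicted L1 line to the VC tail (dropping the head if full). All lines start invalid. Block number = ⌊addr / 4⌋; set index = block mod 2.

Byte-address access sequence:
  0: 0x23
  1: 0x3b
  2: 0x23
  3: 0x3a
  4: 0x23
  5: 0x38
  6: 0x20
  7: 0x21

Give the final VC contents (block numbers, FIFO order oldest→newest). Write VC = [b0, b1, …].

#0 0x23→b8/s0 MISS; vc=[]
#1 0x3b→b14/s0 MISS; vc=[8]
#2 0x23→b8/s0 VC-HIT; vc=[14]
#3 0x3a→b14/s0 VC-HIT; vc=[8]
#4 0x23→b8/s0 VC-HIT; vc=[14]
#5 0x38→b14/s0 VC-HIT; vc=[8]
#6 0x20→b8/s0 VC-HIT; vc=[14]
#7 0x21→b8/s0 L1-HIT; vc=[14]

VC = [14]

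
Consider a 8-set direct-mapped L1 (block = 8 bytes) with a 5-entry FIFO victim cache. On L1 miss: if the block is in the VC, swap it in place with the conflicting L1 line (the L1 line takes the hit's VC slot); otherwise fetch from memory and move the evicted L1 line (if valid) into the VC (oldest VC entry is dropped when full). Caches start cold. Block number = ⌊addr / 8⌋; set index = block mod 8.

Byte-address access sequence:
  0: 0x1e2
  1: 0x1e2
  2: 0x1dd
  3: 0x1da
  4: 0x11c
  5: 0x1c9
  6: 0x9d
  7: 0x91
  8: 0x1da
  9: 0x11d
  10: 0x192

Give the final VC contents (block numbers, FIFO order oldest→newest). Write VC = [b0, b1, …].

0: 0x1e2 (blk 60, set 4) → MISS  vc=[]
1: 0x1e2 (blk 60, set 4) → L1-HIT  vc=[]
2: 0x1dd (blk 59, set 3) → MISS  vc=[]
3: 0x1da (blk 59, set 3) → L1-HIT  vc=[]
4: 0x11c (blk 35, set 3) → MISS  vc=[59]
5: 0x1c9 (blk 57, set 1) → MISS  vc=[59]
6: 0x9d (blk 19, set 3) → MISS  vc=[59, 35]
7: 0x91 (blk 18, set 2) → MISS  vc=[59, 35]
8: 0x1da (blk 59, set 3) → VC-HIT  vc=[19, 35]
9: 0x11d (blk 35, set 3) → VC-HIT  vc=[19, 59]
10: 0x192 (blk 50, set 2) → MISS  vc=[19, 59, 18]

VC = [19, 59, 18]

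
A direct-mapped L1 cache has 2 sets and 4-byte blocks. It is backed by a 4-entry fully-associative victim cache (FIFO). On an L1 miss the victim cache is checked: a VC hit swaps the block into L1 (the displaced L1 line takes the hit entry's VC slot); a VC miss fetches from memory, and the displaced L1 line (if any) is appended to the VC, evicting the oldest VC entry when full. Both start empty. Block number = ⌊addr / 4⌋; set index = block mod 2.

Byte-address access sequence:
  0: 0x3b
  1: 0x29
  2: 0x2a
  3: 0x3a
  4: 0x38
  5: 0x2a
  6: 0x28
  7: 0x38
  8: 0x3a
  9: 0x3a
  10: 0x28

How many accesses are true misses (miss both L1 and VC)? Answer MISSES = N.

MISSES = 2

#0 0x3b→b14/s0 MISS; vc=[]
#1 0x29→b10/s0 MISS; vc=[14]
#2 0x2a→b10/s0 L1-HIT; vc=[14]
#3 0x3a→b14/s0 VC-HIT; vc=[10]
#4 0x38→b14/s0 L1-HIT; vc=[10]
#5 0x2a→b10/s0 VC-HIT; vc=[14]
#6 0x28→b10/s0 L1-HIT; vc=[14]
#7 0x38→b14/s0 VC-HIT; vc=[10]
#8 0x3a→b14/s0 L1-HIT; vc=[10]
#9 0x3a→b14/s0 L1-HIT; vc=[10]
#10 0x28→b10/s0 VC-HIT; vc=[14]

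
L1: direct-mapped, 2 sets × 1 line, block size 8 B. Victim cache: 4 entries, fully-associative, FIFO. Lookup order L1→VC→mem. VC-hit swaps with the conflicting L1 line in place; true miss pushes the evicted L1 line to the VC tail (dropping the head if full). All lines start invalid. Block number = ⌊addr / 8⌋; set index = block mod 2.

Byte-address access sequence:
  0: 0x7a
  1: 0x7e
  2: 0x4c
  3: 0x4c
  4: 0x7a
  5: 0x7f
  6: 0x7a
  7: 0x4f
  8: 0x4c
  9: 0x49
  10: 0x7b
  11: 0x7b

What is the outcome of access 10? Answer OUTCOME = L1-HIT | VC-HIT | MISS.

0: 0x7a (blk 15, set 1) → MISS  vc=[]
1: 0x7e (blk 15, set 1) → L1-HIT  vc=[]
2: 0x4c (blk 9, set 1) → MISS  vc=[15]
3: 0x4c (blk 9, set 1) → L1-HIT  vc=[15]
4: 0x7a (blk 15, set 1) → VC-HIT  vc=[9]
5: 0x7f (blk 15, set 1) → L1-HIT  vc=[9]
6: 0x7a (blk 15, set 1) → L1-HIT  vc=[9]
7: 0x4f (blk 9, set 1) → VC-HIT  vc=[15]
8: 0x4c (blk 9, set 1) → L1-HIT  vc=[15]
9: 0x49 (blk 9, set 1) → L1-HIT  vc=[15]
10: 0x7b (blk 15, set 1) → VC-HIT  vc=[9]
11: 0x7b (blk 15, set 1) → L1-HIT  vc=[9]

OUTCOME = VC-HIT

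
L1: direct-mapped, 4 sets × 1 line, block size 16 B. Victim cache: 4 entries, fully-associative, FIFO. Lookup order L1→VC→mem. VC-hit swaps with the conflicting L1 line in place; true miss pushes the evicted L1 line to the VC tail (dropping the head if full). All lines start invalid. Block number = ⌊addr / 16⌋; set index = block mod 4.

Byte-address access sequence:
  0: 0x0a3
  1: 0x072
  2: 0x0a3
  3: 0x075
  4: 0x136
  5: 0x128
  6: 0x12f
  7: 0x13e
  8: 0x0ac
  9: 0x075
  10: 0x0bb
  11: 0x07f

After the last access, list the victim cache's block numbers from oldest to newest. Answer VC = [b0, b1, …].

  [0] addr=0xa3 blk=10 s=2: MISS | VC []
  [1] addr=0x72 blk=7 s=3: MISS | VC []
  [2] addr=0xa3 blk=10 s=2: L1-HIT | VC []
  [3] addr=0x75 blk=7 s=3: L1-HIT | VC []
  [4] addr=0x136 blk=19 s=3: MISS | VC [7]
  [5] addr=0x128 blk=18 s=2: MISS | VC [7, 10]
  [6] addr=0x12f blk=18 s=2: L1-HIT | VC [7, 10]
  [7] addr=0x13e blk=19 s=3: L1-HIT | VC [7, 10]
  [8] addr=0xac blk=10 s=2: VC-HIT | VC [7, 18]
  [9] addr=0x75 blk=7 s=3: VC-HIT | VC [19, 18]
  [10] addr=0xbb blk=11 s=3: MISS | VC [19, 18, 7]
  [11] addr=0x7f blk=7 s=3: VC-HIT | VC [19, 18, 11]

VC = [19, 18, 11]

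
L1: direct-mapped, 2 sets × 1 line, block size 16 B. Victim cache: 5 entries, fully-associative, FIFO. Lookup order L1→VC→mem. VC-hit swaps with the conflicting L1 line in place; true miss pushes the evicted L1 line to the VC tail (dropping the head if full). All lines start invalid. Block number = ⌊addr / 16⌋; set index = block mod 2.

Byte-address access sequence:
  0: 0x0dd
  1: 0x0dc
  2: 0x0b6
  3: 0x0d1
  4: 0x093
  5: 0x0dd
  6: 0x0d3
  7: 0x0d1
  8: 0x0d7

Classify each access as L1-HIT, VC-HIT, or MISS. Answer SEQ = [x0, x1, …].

SEQ = [MISS, L1-HIT, MISS, VC-HIT, MISS, VC-HIT, L1-HIT, L1-HIT, L1-HIT]

#0 0xdd→b13/s1 MISS; vc=[]
#1 0xdc→b13/s1 L1-HIT; vc=[]
#2 0xb6→b11/s1 MISS; vc=[13]
#3 0xd1→b13/s1 VC-HIT; vc=[11]
#4 0x93→b9/s1 MISS; vc=[11,13]
#5 0xdd→b13/s1 VC-HIT; vc=[11,9]
#6 0xd3→b13/s1 L1-HIT; vc=[11,9]
#7 0xd1→b13/s1 L1-HIT; vc=[11,9]
#8 0xd7→b13/s1 L1-HIT; vc=[11,9]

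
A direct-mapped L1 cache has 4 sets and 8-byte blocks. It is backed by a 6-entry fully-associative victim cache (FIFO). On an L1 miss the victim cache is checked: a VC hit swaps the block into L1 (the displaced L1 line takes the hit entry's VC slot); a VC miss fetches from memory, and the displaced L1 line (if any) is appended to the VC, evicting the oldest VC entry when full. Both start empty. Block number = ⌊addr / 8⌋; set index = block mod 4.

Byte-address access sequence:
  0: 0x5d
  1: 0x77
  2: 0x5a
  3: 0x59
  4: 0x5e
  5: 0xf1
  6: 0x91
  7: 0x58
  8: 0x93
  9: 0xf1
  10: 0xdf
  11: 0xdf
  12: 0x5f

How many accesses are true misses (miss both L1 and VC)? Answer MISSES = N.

#0 0x5d→b11/s3 MISS; vc=[]
#1 0x77→b14/s2 MISS; vc=[]
#2 0x5a→b11/s3 L1-HIT; vc=[]
#3 0x59→b11/s3 L1-HIT; vc=[]
#4 0x5e→b11/s3 L1-HIT; vc=[]
#5 0xf1→b30/s2 MISS; vc=[14]
#6 0x91→b18/s2 MISS; vc=[14,30]
#7 0x58→b11/s3 L1-HIT; vc=[14,30]
#8 0x93→b18/s2 L1-HIT; vc=[14,30]
#9 0xf1→b30/s2 VC-HIT; vc=[14,18]
#10 0xdf→b27/s3 MISS; vc=[14,18,11]
#11 0xdf→b27/s3 L1-HIT; vc=[14,18,11]
#12 0x5f→b11/s3 VC-HIT; vc=[14,18,27]

MISSES = 5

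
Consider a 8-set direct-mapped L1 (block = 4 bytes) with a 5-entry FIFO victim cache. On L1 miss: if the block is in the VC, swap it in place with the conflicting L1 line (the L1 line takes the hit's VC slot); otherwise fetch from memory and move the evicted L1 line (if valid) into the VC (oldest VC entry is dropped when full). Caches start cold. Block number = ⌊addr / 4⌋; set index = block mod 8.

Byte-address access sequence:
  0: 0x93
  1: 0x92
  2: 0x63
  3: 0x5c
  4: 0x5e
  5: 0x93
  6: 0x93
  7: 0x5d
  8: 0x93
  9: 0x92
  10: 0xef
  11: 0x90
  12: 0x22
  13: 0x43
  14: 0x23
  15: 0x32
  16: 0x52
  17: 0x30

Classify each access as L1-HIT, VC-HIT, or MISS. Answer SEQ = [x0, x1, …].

  [0] addr=0x93 blk=36 s=4: MISS | VC []
  [1] addr=0x92 blk=36 s=4: L1-HIT | VC []
  [2] addr=0x63 blk=24 s=0: MISS | VC []
  [3] addr=0x5c blk=23 s=7: MISS | VC []
  [4] addr=0x5e blk=23 s=7: L1-HIT | VC []
  [5] addr=0x93 blk=36 s=4: L1-HIT | VC []
  [6] addr=0x93 blk=36 s=4: L1-HIT | VC []
  [7] addr=0x5d blk=23 s=7: L1-HIT | VC []
  [8] addr=0x93 blk=36 s=4: L1-HIT | VC []
  [9] addr=0x92 blk=36 s=4: L1-HIT | VC []
  [10] addr=0xef blk=59 s=3: MISS | VC []
  [11] addr=0x90 blk=36 s=4: L1-HIT | VC []
  [12] addr=0x22 blk=8 s=0: MISS | VC [24]
  [13] addr=0x43 blk=16 s=0: MISS | VC [24, 8]
  [14] addr=0x23 blk=8 s=0: VC-HIT | VC [24, 16]
  [15] addr=0x32 blk=12 s=4: MISS | VC [24, 16, 36]
  [16] addr=0x52 blk=20 s=4: MISS | VC [24, 16, 36, 12]
  [17] addr=0x30 blk=12 s=4: VC-HIT | VC [24, 16, 36, 20]

SEQ = [MISS, L1-HIT, MISS, MISS, L1-HIT, L1-HIT, L1-HIT, L1-HIT, L1-HIT, L1-HIT, MISS, L1-HIT, MISS, MISS, VC-HIT, MISS, MISS, VC-HIT]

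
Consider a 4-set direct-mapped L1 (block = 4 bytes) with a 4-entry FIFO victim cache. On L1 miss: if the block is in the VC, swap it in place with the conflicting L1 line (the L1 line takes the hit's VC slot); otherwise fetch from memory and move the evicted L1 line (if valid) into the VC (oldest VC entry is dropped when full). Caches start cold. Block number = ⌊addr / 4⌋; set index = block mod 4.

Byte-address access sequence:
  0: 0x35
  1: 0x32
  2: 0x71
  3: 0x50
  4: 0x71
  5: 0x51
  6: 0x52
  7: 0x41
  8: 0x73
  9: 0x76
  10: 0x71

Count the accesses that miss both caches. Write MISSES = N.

#0 0x35→b13/s1 MISS; vc=[]
#1 0x32→b12/s0 MISS; vc=[]
#2 0x71→b28/s0 MISS; vc=[12]
#3 0x50→b20/s0 MISS; vc=[12,28]
#4 0x71→b28/s0 VC-HIT; vc=[12,20]
#5 0x51→b20/s0 VC-HIT; vc=[12,28]
#6 0x52→b20/s0 L1-HIT; vc=[12,28]
#7 0x41→b16/s0 MISS; vc=[12,28,20]
#8 0x73→b28/s0 VC-HIT; vc=[12,16,20]
#9 0x76→b29/s1 MISS; vc=[12,16,20,13]
#10 0x71→b28/s0 L1-HIT; vc=[12,16,20,13]

MISSES = 6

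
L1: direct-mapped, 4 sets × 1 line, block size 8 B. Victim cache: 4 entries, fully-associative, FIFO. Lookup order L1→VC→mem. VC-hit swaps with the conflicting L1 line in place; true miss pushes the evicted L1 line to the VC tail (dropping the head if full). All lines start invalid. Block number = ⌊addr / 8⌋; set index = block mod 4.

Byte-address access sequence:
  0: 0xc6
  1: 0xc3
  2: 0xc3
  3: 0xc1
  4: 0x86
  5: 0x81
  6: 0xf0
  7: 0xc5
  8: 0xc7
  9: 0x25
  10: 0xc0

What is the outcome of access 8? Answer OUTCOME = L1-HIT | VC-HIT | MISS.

OUTCOME = L1-HIT

  [0] addr=0xc6 blk=24 s=0: MISS | VC []
  [1] addr=0xc3 blk=24 s=0: L1-HIT | VC []
  [2] addr=0xc3 blk=24 s=0: L1-HIT | VC []
  [3] addr=0xc1 blk=24 s=0: L1-HIT | VC []
  [4] addr=0x86 blk=16 s=0: MISS | VC [24]
  [5] addr=0x81 blk=16 s=0: L1-HIT | VC [24]
  [6] addr=0xf0 blk=30 s=2: MISS | VC [24]
  [7] addr=0xc5 blk=24 s=0: VC-HIT | VC [16]
  [8] addr=0xc7 blk=24 s=0: L1-HIT | VC [16]
  [9] addr=0x25 blk=4 s=0: MISS | VC [16, 24]
  [10] addr=0xc0 blk=24 s=0: VC-HIT | VC [16, 4]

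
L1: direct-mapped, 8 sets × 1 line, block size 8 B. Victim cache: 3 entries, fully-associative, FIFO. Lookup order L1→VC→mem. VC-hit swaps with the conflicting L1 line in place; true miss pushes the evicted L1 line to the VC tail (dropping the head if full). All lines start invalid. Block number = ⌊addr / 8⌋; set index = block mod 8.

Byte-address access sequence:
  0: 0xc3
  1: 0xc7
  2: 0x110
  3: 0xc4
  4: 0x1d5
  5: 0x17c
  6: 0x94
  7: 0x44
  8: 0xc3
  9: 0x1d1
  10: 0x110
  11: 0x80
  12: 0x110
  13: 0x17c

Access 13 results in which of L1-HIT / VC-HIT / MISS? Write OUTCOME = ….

OUTCOME = L1-HIT

0: 0xc3 (blk 24, set 0) → MISS  vc=[]
1: 0xc7 (blk 24, set 0) → L1-HIT  vc=[]
2: 0x110 (blk 34, set 2) → MISS  vc=[]
3: 0xc4 (blk 24, set 0) → L1-HIT  vc=[]
4: 0x1d5 (blk 58, set 2) → MISS  vc=[34]
5: 0x17c (blk 47, set 7) → MISS  vc=[34]
6: 0x94 (blk 18, set 2) → MISS  vc=[34, 58]
7: 0x44 (blk 8, set 0) → MISS  vc=[34, 58, 24]
8: 0xc3 (blk 24, set 0) → VC-HIT  vc=[34, 58, 8]
9: 0x1d1 (blk 58, set 2) → VC-HIT  vc=[34, 18, 8]
10: 0x110 (blk 34, set 2) → VC-HIT  vc=[58, 18, 8]
11: 0x80 (blk 16, set 0) → MISS  vc=[18, 8, 24]
12: 0x110 (blk 34, set 2) → L1-HIT  vc=[18, 8, 24]
13: 0x17c (blk 47, set 7) → L1-HIT  vc=[18, 8, 24]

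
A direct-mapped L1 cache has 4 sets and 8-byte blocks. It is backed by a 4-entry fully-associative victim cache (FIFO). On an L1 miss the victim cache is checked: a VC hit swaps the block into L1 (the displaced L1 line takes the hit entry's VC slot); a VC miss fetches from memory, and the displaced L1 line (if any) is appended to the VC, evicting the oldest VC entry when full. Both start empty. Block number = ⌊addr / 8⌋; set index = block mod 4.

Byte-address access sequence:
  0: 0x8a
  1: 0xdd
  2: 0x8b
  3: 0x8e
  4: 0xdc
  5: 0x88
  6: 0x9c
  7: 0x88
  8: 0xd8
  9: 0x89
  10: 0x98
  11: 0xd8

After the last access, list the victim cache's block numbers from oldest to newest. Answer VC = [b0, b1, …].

0: 0x8a (blk 17, set 1) → MISS  vc=[]
1: 0xdd (blk 27, set 3) → MISS  vc=[]
2: 0x8b (blk 17, set 1) → L1-HIT  vc=[]
3: 0x8e (blk 17, set 1) → L1-HIT  vc=[]
4: 0xdc (blk 27, set 3) → L1-HIT  vc=[]
5: 0x88 (blk 17, set 1) → L1-HIT  vc=[]
6: 0x9c (blk 19, set 3) → MISS  vc=[27]
7: 0x88 (blk 17, set 1) → L1-HIT  vc=[27]
8: 0xd8 (blk 27, set 3) → VC-HIT  vc=[19]
9: 0x89 (blk 17, set 1) → L1-HIT  vc=[19]
10: 0x98 (blk 19, set 3) → VC-HIT  vc=[27]
11: 0xd8 (blk 27, set 3) → VC-HIT  vc=[19]

VC = [19]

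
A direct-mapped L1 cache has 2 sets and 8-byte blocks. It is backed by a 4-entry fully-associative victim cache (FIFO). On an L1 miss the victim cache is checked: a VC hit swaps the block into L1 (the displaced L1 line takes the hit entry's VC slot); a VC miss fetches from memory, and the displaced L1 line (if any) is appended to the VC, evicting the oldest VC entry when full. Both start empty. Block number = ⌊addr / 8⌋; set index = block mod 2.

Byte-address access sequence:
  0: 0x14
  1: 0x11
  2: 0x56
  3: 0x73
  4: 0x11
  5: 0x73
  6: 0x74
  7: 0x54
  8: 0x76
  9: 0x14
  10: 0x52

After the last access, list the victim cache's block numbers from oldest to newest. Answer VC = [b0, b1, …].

VC = [14, 2]

0: 0x14 (blk 2, set 0) → MISS  vc=[]
1: 0x11 (blk 2, set 0) → L1-HIT  vc=[]
2: 0x56 (blk 10, set 0) → MISS  vc=[2]
3: 0x73 (blk 14, set 0) → MISS  vc=[2, 10]
4: 0x11 (blk 2, set 0) → VC-HIT  vc=[14, 10]
5: 0x73 (blk 14, set 0) → VC-HIT  vc=[2, 10]
6: 0x74 (blk 14, set 0) → L1-HIT  vc=[2, 10]
7: 0x54 (blk 10, set 0) → VC-HIT  vc=[2, 14]
8: 0x76 (blk 14, set 0) → VC-HIT  vc=[2, 10]
9: 0x14 (blk 2, set 0) → VC-HIT  vc=[14, 10]
10: 0x52 (blk 10, set 0) → VC-HIT  vc=[14, 2]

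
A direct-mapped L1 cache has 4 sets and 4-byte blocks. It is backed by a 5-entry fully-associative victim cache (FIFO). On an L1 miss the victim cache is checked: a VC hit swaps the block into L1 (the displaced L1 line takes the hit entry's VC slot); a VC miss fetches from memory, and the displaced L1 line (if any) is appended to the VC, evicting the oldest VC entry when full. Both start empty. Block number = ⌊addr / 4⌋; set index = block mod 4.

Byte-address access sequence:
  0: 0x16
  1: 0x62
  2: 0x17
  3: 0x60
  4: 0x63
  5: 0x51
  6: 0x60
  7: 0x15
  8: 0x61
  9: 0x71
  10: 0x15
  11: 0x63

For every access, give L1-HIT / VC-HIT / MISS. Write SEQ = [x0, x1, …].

SEQ = [MISS, MISS, L1-HIT, L1-HIT, L1-HIT, MISS, VC-HIT, L1-HIT, L1-HIT, MISS, L1-HIT, VC-HIT]

  [0] addr=0x16 blk=5 s=1: MISS | VC []
  [1] addr=0x62 blk=24 s=0: MISS | VC []
  [2] addr=0x17 blk=5 s=1: L1-HIT | VC []
  [3] addr=0x60 blk=24 s=0: L1-HIT | VC []
  [4] addr=0x63 blk=24 s=0: L1-HIT | VC []
  [5] addr=0x51 blk=20 s=0: MISS | VC [24]
  [6] addr=0x60 blk=24 s=0: VC-HIT | VC [20]
  [7] addr=0x15 blk=5 s=1: L1-HIT | VC [20]
  [8] addr=0x61 blk=24 s=0: L1-HIT | VC [20]
  [9] addr=0x71 blk=28 s=0: MISS | VC [20, 24]
  [10] addr=0x15 blk=5 s=1: L1-HIT | VC [20, 24]
  [11] addr=0x63 blk=24 s=0: VC-HIT | VC [20, 28]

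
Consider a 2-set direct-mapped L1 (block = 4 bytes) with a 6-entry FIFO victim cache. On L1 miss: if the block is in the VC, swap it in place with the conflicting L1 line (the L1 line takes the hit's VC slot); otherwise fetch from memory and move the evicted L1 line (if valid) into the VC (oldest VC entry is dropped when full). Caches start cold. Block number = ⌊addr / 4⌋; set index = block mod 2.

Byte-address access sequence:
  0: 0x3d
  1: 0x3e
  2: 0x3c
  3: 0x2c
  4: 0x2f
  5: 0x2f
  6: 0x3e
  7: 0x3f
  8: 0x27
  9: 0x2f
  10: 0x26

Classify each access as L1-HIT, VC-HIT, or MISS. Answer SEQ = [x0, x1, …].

#0 0x3d→b15/s1 MISS; vc=[]
#1 0x3e→b15/s1 L1-HIT; vc=[]
#2 0x3c→b15/s1 L1-HIT; vc=[]
#3 0x2c→b11/s1 MISS; vc=[15]
#4 0x2f→b11/s1 L1-HIT; vc=[15]
#5 0x2f→b11/s1 L1-HIT; vc=[15]
#6 0x3e→b15/s1 VC-HIT; vc=[11]
#7 0x3f→b15/s1 L1-HIT; vc=[11]
#8 0x27→b9/s1 MISS; vc=[11,15]
#9 0x2f→b11/s1 VC-HIT; vc=[9,15]
#10 0x26→b9/s1 VC-HIT; vc=[11,15]

SEQ = [MISS, L1-HIT, L1-HIT, MISS, L1-HIT, L1-HIT, VC-HIT, L1-HIT, MISS, VC-HIT, VC-HIT]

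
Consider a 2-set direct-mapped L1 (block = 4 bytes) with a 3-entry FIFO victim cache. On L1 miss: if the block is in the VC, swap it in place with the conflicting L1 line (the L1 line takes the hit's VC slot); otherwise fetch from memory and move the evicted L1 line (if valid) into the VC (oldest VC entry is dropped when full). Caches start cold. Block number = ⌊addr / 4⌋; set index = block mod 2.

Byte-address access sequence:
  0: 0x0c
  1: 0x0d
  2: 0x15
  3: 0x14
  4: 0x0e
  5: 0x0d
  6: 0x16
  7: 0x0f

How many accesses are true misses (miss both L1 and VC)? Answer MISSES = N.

MISSES = 2

  [0] addr=0xc blk=3 s=1: MISS | VC []
  [1] addr=0xd blk=3 s=1: L1-HIT | VC []
  [2] addr=0x15 blk=5 s=1: MISS | VC [3]
  [3] addr=0x14 blk=5 s=1: L1-HIT | VC [3]
  [4] addr=0xe blk=3 s=1: VC-HIT | VC [5]
  [5] addr=0xd blk=3 s=1: L1-HIT | VC [5]
  [6] addr=0x16 blk=5 s=1: VC-HIT | VC [3]
  [7] addr=0xf blk=3 s=1: VC-HIT | VC [5]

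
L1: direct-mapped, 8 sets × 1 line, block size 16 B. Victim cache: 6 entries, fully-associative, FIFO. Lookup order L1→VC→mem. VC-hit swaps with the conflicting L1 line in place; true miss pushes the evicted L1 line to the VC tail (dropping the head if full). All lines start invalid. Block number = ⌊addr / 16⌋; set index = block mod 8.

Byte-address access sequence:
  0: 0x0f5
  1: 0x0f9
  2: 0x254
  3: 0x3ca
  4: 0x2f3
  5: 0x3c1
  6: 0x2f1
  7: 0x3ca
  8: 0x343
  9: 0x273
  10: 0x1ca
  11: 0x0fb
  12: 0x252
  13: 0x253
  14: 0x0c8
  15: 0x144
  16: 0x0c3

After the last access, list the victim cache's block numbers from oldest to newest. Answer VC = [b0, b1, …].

VC = [39, 60, 47, 52, 28, 20]

0: 0xf5 (blk 15, set 7) → MISS  vc=[]
1: 0xf9 (blk 15, set 7) → L1-HIT  vc=[]
2: 0x254 (blk 37, set 5) → MISS  vc=[]
3: 0x3ca (blk 60, set 4) → MISS  vc=[]
4: 0x2f3 (blk 47, set 7) → MISS  vc=[15]
5: 0x3c1 (blk 60, set 4) → L1-HIT  vc=[15]
6: 0x2f1 (blk 47, set 7) → L1-HIT  vc=[15]
7: 0x3ca (blk 60, set 4) → L1-HIT  vc=[15]
8: 0x343 (blk 52, set 4) → MISS  vc=[15, 60]
9: 0x273 (blk 39, set 7) → MISS  vc=[15, 60, 47]
10: 0x1ca (blk 28, set 4) → MISS  vc=[15, 60, 47, 52]
11: 0xfb (blk 15, set 7) → VC-HIT  vc=[39, 60, 47, 52]
12: 0x252 (blk 37, set 5) → L1-HIT  vc=[39, 60, 47, 52]
13: 0x253 (blk 37, set 5) → L1-HIT  vc=[39, 60, 47, 52]
14: 0xc8 (blk 12, set 4) → MISS  vc=[39, 60, 47, 52, 28]
15: 0x144 (blk 20, set 4) → MISS  vc=[39, 60, 47, 52, 28, 12]
16: 0xc3 (blk 12, set 4) → VC-HIT  vc=[39, 60, 47, 52, 28, 20]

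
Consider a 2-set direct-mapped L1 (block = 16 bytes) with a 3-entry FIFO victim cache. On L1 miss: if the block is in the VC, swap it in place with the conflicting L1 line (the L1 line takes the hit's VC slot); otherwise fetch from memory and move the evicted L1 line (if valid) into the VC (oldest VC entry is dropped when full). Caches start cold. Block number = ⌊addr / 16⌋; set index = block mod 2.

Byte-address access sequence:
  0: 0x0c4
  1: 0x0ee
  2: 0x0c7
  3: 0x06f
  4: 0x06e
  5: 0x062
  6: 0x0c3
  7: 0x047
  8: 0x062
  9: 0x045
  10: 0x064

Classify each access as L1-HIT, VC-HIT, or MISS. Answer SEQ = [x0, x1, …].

  [0] addr=0xc4 blk=12 s=0: MISS | VC []
  [1] addr=0xee blk=14 s=0: MISS | VC [12]
  [2] addr=0xc7 blk=12 s=0: VC-HIT | VC [14]
  [3] addr=0x6f blk=6 s=0: MISS | VC [14, 12]
  [4] addr=0x6e blk=6 s=0: L1-HIT | VC [14, 12]
  [5] addr=0x62 blk=6 s=0: L1-HIT | VC [14, 12]
  [6] addr=0xc3 blk=12 s=0: VC-HIT | VC [14, 6]
  [7] addr=0x47 blk=4 s=0: MISS | VC [14, 6, 12]
  [8] addr=0x62 blk=6 s=0: VC-HIT | VC [14, 4, 12]
  [9] addr=0x45 blk=4 s=0: VC-HIT | VC [14, 6, 12]
  [10] addr=0x64 blk=6 s=0: VC-HIT | VC [14, 4, 12]

SEQ = [MISS, MISS, VC-HIT, MISS, L1-HIT, L1-HIT, VC-HIT, MISS, VC-HIT, VC-HIT, VC-HIT]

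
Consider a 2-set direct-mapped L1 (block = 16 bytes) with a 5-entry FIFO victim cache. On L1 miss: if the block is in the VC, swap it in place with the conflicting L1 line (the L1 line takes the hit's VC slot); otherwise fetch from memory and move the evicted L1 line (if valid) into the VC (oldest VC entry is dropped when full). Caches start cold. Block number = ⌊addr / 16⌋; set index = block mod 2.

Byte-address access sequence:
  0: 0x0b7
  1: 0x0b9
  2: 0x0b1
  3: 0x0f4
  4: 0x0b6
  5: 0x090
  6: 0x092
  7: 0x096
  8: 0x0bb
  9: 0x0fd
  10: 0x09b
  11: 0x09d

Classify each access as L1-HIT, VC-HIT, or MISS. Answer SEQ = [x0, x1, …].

#0 0xb7→b11/s1 MISS; vc=[]
#1 0xb9→b11/s1 L1-HIT; vc=[]
#2 0xb1→b11/s1 L1-HIT; vc=[]
#3 0xf4→b15/s1 MISS; vc=[11]
#4 0xb6→b11/s1 VC-HIT; vc=[15]
#5 0x90→b9/s1 MISS; vc=[15,11]
#6 0x92→b9/s1 L1-HIT; vc=[15,11]
#7 0x96→b9/s1 L1-HIT; vc=[15,11]
#8 0xbb→b11/s1 VC-HIT; vc=[15,9]
#9 0xfd→b15/s1 VC-HIT; vc=[11,9]
#10 0x9b→b9/s1 VC-HIT; vc=[11,15]
#11 0x9d→b9/s1 L1-HIT; vc=[11,15]

SEQ = [MISS, L1-HIT, L1-HIT, MISS, VC-HIT, MISS, L1-HIT, L1-HIT, VC-HIT, VC-HIT, VC-HIT, L1-HIT]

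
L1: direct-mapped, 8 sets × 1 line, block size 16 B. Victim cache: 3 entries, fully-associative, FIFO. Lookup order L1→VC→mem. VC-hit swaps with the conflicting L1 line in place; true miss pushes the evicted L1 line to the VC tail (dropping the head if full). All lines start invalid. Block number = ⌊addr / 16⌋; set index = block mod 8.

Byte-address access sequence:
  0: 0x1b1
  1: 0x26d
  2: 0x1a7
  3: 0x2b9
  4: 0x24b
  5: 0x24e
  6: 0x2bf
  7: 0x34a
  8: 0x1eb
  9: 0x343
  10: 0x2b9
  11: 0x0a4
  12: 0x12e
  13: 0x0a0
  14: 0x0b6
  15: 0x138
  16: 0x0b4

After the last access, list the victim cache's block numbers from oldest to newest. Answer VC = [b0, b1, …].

0: 0x1b1 (blk 27, set 3) → MISS  vc=[]
1: 0x26d (blk 38, set 6) → MISS  vc=[]
2: 0x1a7 (blk 26, set 2) → MISS  vc=[]
3: 0x2b9 (blk 43, set 3) → MISS  vc=[27]
4: 0x24b (blk 36, set 4) → MISS  vc=[27]
5: 0x24e (blk 36, set 4) → L1-HIT  vc=[27]
6: 0x2bf (blk 43, set 3) → L1-HIT  vc=[27]
7: 0x34a (blk 52, set 4) → MISS  vc=[27, 36]
8: 0x1eb (blk 30, set 6) → MISS  vc=[27, 36, 38]
9: 0x343 (blk 52, set 4) → L1-HIT  vc=[27, 36, 38]
10: 0x2b9 (blk 43, set 3) → L1-HIT  vc=[27, 36, 38]
11: 0xa4 (blk 10, set 2) → MISS  vc=[36, 38, 26]
12: 0x12e (blk 18, set 2) → MISS  vc=[38, 26, 10]
13: 0xa0 (blk 10, set 2) → VC-HIT  vc=[38, 26, 18]
14: 0xb6 (blk 11, set 3) → MISS  vc=[26, 18, 43]
15: 0x138 (blk 19, set 3) → MISS  vc=[18, 43, 11]
16: 0xb4 (blk 11, set 3) → VC-HIT  vc=[18, 43, 19]

VC = [18, 43, 19]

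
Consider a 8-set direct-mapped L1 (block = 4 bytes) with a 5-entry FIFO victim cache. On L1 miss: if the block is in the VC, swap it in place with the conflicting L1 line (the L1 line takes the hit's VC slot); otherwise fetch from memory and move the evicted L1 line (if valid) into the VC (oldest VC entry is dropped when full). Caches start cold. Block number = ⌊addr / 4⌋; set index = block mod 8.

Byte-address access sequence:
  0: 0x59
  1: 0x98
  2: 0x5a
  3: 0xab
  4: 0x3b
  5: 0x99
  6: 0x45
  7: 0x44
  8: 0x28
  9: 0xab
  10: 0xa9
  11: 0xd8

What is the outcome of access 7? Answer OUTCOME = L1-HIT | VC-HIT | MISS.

0: 0x59 (blk 22, set 6) → MISS  vc=[]
1: 0x98 (blk 38, set 6) → MISS  vc=[22]
2: 0x5a (blk 22, set 6) → VC-HIT  vc=[38]
3: 0xab (blk 42, set 2) → MISS  vc=[38]
4: 0x3b (blk 14, set 6) → MISS  vc=[38, 22]
5: 0x99 (blk 38, set 6) → VC-HIT  vc=[14, 22]
6: 0x45 (blk 17, set 1) → MISS  vc=[14, 22]
7: 0x44 (blk 17, set 1) → L1-HIT  vc=[14, 22]
8: 0x28 (blk 10, set 2) → MISS  vc=[14, 22, 42]
9: 0xab (blk 42, set 2) → VC-HIT  vc=[14, 22, 10]
10: 0xa9 (blk 42, set 2) → L1-HIT  vc=[14, 22, 10]
11: 0xd8 (blk 54, set 6) → MISS  vc=[14, 22, 10, 38]

OUTCOME = L1-HIT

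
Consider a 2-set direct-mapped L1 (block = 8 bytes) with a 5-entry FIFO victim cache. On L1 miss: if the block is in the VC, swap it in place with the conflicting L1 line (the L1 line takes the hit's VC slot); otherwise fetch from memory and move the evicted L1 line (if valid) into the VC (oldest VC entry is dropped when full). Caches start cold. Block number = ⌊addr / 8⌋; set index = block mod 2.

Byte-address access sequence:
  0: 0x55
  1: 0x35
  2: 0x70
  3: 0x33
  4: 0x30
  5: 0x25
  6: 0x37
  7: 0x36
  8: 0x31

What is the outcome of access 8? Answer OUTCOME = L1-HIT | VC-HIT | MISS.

#0 0x55→b10/s0 MISS; vc=[]
#1 0x35→b6/s0 MISS; vc=[10]
#2 0x70→b14/s0 MISS; vc=[10,6]
#3 0x33→b6/s0 VC-HIT; vc=[10,14]
#4 0x30→b6/s0 L1-HIT; vc=[10,14]
#5 0x25→b4/s0 MISS; vc=[10,14,6]
#6 0x37→b6/s0 VC-HIT; vc=[10,14,4]
#7 0x36→b6/s0 L1-HIT; vc=[10,14,4]
#8 0x31→b6/s0 L1-HIT; vc=[10,14,4]

OUTCOME = L1-HIT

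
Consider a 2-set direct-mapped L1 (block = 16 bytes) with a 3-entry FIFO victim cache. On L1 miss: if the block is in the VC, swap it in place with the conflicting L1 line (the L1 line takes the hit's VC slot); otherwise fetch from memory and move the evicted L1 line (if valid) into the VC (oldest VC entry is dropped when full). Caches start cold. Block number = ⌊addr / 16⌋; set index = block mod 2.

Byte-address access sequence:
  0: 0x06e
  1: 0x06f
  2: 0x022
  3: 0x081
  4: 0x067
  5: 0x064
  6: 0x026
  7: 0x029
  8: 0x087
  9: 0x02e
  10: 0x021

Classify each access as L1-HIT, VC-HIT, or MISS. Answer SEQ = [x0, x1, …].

#0 0x6e→b6/s0 MISS; vc=[]
#1 0x6f→b6/s0 L1-HIT; vc=[]
#2 0x22→b2/s0 MISS; vc=[6]
#3 0x81→b8/s0 MISS; vc=[6,2]
#4 0x67→b6/s0 VC-HIT; vc=[8,2]
#5 0x64→b6/s0 L1-HIT; vc=[8,2]
#6 0x26→b2/s0 VC-HIT; vc=[8,6]
#7 0x29→b2/s0 L1-HIT; vc=[8,6]
#8 0x87→b8/s0 VC-HIT; vc=[2,6]
#9 0x2e→b2/s0 VC-HIT; vc=[8,6]
#10 0x21→b2/s0 L1-HIT; vc=[8,6]

SEQ = [MISS, L1-HIT, MISS, MISS, VC-HIT, L1-HIT, VC-HIT, L1-HIT, VC-HIT, VC-HIT, L1-HIT]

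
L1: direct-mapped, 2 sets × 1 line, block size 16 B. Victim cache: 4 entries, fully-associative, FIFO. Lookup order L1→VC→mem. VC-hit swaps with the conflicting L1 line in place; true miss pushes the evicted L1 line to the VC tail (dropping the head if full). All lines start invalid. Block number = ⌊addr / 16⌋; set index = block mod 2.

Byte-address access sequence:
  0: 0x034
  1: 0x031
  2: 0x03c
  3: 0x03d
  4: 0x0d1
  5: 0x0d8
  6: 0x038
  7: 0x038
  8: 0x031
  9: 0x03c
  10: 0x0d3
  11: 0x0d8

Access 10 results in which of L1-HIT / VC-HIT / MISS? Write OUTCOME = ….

OUTCOME = VC-HIT

0: 0x34 (blk 3, set 1) → MISS  vc=[]
1: 0x31 (blk 3, set 1) → L1-HIT  vc=[]
2: 0x3c (blk 3, set 1) → L1-HIT  vc=[]
3: 0x3d (blk 3, set 1) → L1-HIT  vc=[]
4: 0xd1 (blk 13, set 1) → MISS  vc=[3]
5: 0xd8 (blk 13, set 1) → L1-HIT  vc=[3]
6: 0x38 (blk 3, set 1) → VC-HIT  vc=[13]
7: 0x38 (blk 3, set 1) → L1-HIT  vc=[13]
8: 0x31 (blk 3, set 1) → L1-HIT  vc=[13]
9: 0x3c (blk 3, set 1) → L1-HIT  vc=[13]
10: 0xd3 (blk 13, set 1) → VC-HIT  vc=[3]
11: 0xd8 (blk 13, set 1) → L1-HIT  vc=[3]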